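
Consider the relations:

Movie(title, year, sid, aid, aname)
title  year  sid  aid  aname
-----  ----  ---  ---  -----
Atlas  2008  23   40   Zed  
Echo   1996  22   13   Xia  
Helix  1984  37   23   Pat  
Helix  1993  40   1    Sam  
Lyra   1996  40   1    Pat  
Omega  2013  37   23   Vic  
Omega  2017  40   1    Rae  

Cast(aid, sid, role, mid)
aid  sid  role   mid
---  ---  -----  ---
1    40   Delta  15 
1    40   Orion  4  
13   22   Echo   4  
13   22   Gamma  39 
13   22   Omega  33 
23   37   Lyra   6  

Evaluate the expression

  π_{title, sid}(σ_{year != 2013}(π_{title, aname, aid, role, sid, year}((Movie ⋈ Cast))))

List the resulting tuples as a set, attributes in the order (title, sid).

{(Echo, 22), (Helix, 37), (Helix, 40), (Lyra, 40), (Omega, 40)}

Movie ⋈ Cast (natural join on sid, aid): {(Echo, 1996, 22, 13, Xia, Echo, 4), (Echo, 1996, 22, 13, Xia, Gamma, 39), (Echo, 1996, 22, 13, Xia, Omega, 33), (Helix, 1984, 37, 23, Pat, Lyra, 6), (Helix, 1993, 40, 1, Sam, Delta, 15), (Helix, 1993, 40, 1, Sam, Orion, 4), (Lyra, 1996, 40, 1, Pat, Delta, 15), (Lyra, 1996, 40, 1, Pat, Orion, 4), (Omega, 2013, 37, 23, Vic, Lyra, 6), (Omega, 2017, 40, 1, Rae, Delta, 15), (Omega, 2017, 40, 1, Rae, Orion, 4)}
Keep only column(s) title, aname, aid, role, sid, year: {(Echo, Xia, 13, Echo, 22, 1996), (Echo, Xia, 13, Gamma, 22, 1996), (Echo, Xia, 13, Omega, 22, 1996), (Helix, Pat, 23, Lyra, 37, 1984), (Helix, Sam, 1, Delta, 40, 1993), (Helix, Sam, 1, Orion, 40, 1993), (Lyra, Pat, 1, Delta, 40, 1996), (Lyra, Pat, 1, Orion, 40, 1996), (Omega, Rae, 1, Delta, 40, 2017), (Omega, Rae, 1, Orion, 40, 2017), (Omega, Vic, 23, Lyra, 37, 2013)}
Apply σ_{year != 2013}; surviving tuples: {(Echo, Xia, 13, Echo, 22, 1996), (Echo, Xia, 13, Gamma, 22, 1996), (Echo, Xia, 13, Omega, 22, 1996), (Helix, Pat, 23, Lyra, 37, 1984), (Helix, Sam, 1, Delta, 40, 1993), (Helix, Sam, 1, Orion, 40, 1993), (Lyra, Pat, 1, Delta, 40, 1996), (Lyra, Pat, 1, Orion, 40, 1996), (Omega, Rae, 1, Delta, 40, 2017), (Omega, Rae, 1, Orion, 40, 2017)}
Keep only column(s) title, sid (5 duplicate(s) eliminated): {(Echo, 22), (Helix, 37), (Helix, 40), (Lyra, 40), (Omega, 40)}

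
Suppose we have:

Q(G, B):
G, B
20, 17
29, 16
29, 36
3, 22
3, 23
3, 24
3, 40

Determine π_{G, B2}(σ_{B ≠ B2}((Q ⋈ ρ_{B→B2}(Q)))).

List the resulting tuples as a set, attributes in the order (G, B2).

ρ[B→B2]: schema becomes (G, B2); tuples unchanged.
Joining Q and ρ_{B→B2}(Q) on G yields {(20, 17, 17), (29, 16, 16), (29, 16, 36), (29, 36, 16), (29, 36, 36), (3, 22, 22), (3, 22, 23), (3, 22, 24), (3, 22, 40), (3, 23, 22), (3, 23, 23), (3, 23, 24), (3, 23, 40), (3, 24, 22), (3, 24, 23), (3, 24, 24), (3, 24, 40), (3, 40, 22), (3, 40, 23), (3, 40, 24), (3, 40, 40)}.
Apply σ_{B ≠ B2}; surviving tuples: {(29, 16, 36), (29, 36, 16), (3, 22, 23), (3, 22, 24), (3, 22, 40), (3, 23, 22), (3, 23, 24), (3, 23, 40), (3, 24, 22), (3, 24, 23), (3, 24, 40), (3, 40, 22), (3, 40, 23), (3, 40, 24)}
π_{G, B2} gives {(29, 16), (29, 36), (3, 22), (3, 23), (3, 24), (3, 40)} (8 duplicate(s) eliminated).

{(29, 16), (29, 36), (3, 22), (3, 23), (3, 24), (3, 40)}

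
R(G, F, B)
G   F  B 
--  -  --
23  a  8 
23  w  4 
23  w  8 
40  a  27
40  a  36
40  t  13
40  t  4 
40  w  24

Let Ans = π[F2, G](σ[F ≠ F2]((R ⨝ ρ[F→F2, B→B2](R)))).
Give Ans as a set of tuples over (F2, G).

{(a, 23), (a, 40), (t, 40), (w, 23), (w, 40)}

ρ[F→F2, B→B2]: schema becomes (G, F2, B2); tuples unchanged.
Joining R and ρ[F→F2, B→B2](R) on G yields {(23, a, 8, a, 8), (23, a, 8, w, 4), (23, a, 8, w, 8), (23, w, 4, a, 8), (23, w, 4, w, 4), (23, w, 4, w, 8), (23, w, 8, a, 8), (23, w, 8, w, 4), (23, w, 8, w, 8), (40, a, 27, a, 27), (40, a, 27, a, 36), (40, a, 27, t, 13), (40, a, 27, t, 4), (40, a, 27, w, 24), (40, a, 36, a, 27), (40, a, 36, a, 36), (40, a, 36, t, 13), (40, a, 36, t, 4), (40, a, 36, w, 24), (40, t, 13, a, 27), (40, t, 13, a, 36), (40, t, 13, t, 13), (40, t, 13, t, 4), (40, t, 13, w, 24), (40, t, 4, a, 27), (40, t, 4, a, 36), (40, t, 4, t, 13), (40, t, 4, t, 4), (40, t, 4, w, 24), (40, w, 24, a, 27), (40, w, 24, a, 36), (40, w, 24, t, 13), (40, w, 24, t, 4), (40, w, 24, w, 24)}.
Apply σ_{F ≠ F2}; surviving tuples: {(23, a, 8, w, 4), (23, a, 8, w, 8), (23, w, 4, a, 8), (23, w, 8, a, 8), (40, a, 27, t, 13), (40, a, 27, t, 4), (40, a, 27, w, 24), (40, a, 36, t, 13), (40, a, 36, t, 4), (40, a, 36, w, 24), (40, t, 13, a, 27), (40, t, 13, a, 36), (40, t, 13, w, 24), (40, t, 4, a, 27), (40, t, 4, a, 36), (40, t, 4, w, 24), (40, w, 24, a, 27), (40, w, 24, a, 36), (40, w, 24, t, 13), (40, w, 24, t, 4)}
Keep only column(s) F2, G (15 duplicate(s) eliminated): {(a, 23), (a, 40), (t, 40), (w, 23), (w, 40)}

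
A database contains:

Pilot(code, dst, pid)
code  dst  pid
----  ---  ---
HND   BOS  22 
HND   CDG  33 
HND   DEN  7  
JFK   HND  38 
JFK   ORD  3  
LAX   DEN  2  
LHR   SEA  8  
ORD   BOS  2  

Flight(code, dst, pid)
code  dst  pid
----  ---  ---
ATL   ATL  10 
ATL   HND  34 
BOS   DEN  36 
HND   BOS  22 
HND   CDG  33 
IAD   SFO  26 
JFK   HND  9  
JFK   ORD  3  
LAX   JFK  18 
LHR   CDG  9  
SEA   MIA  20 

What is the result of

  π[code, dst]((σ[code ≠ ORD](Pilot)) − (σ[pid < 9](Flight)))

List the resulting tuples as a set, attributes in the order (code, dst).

{(HND, BOS), (HND, CDG), (HND, DEN), (JFK, HND), (LAX, DEN), (LHR, SEA)}

Selection code ≠ ORD: {(HND, BOS, 22), (HND, CDG, 33), (HND, DEN, 7), (JFK, HND, 38), (JFK, ORD, 3), (LAX, DEN, 2), (LHR, SEA, 8)}
Selection pid < 9: {(JFK, ORD, 3)}
Difference: {(HND, BOS, 22), (HND, CDG, 33), (HND, DEN, 7), (JFK, HND, 38), (JFK, ORD, 3), (LAX, DEN, 2), (LHR, SEA, 8)} with {(JFK, ORD, 3)} → {(HND, BOS, 22), (HND, CDG, 33), (HND, DEN, 7), (JFK, HND, 38), (LAX, DEN, 2), (LHR, SEA, 8)}
π[code, dst]: project onto (code, dst) → {(HND, BOS), (HND, CDG), (HND, DEN), (JFK, HND), (LAX, DEN), (LHR, SEA)}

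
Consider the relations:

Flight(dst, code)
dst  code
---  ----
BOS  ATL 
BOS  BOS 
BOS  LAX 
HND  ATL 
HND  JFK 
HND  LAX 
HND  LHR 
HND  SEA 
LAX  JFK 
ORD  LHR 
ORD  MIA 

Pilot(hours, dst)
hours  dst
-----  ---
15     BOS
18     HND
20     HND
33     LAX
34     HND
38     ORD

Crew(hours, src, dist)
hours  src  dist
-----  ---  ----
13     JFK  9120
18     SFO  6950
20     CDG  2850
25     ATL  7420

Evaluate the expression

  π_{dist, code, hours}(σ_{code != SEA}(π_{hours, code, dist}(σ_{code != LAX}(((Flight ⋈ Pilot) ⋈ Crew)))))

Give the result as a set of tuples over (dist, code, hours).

{(2850, ATL, 20), (2850, JFK, 20), (2850, LHR, 20), (6950, ATL, 18), (6950, JFK, 18), (6950, LHR, 18)}

Natural join on dst: {(BOS, ATL, 15), (BOS, BOS, 15), (BOS, LAX, 15), (HND, ATL, 18), (HND, ATL, 20), (HND, ATL, 34), (HND, JFK, 18), (HND, JFK, 20), (HND, JFK, 34), (HND, LAX, 18), (HND, LAX, 20), (HND, LAX, 34), (HND, LHR, 18), (HND, LHR, 20), (HND, LHR, 34), (HND, SEA, 18), (HND, SEA, 20), (HND, SEA, 34), (LAX, JFK, 33), (ORD, LHR, 38), (ORD, MIA, 38)}
Natural join on hours: {(HND, ATL, 18, SFO, 6950), (HND, ATL, 20, CDG, 2850), (HND, JFK, 18, SFO, 6950), (HND, JFK, 20, CDG, 2850), (HND, LAX, 18, SFO, 6950), (HND, LAX, 20, CDG, 2850), (HND, LHR, 18, SFO, 6950), (HND, LHR, 20, CDG, 2850), (HND, SEA, 18, SFO, 6950), (HND, SEA, 20, CDG, 2850)}
σ[code != LAX]: keep tuples satisfying code != LAX → {(HND, ATL, 18, SFO, 6950), (HND, ATL, 20, CDG, 2850), (HND, JFK, 18, SFO, 6950), (HND, JFK, 20, CDG, 2850), (HND, LHR, 18, SFO, 6950), (HND, LHR, 20, CDG, 2850), (HND, SEA, 18, SFO, 6950), (HND, SEA, 20, CDG, 2850)}
π_{hours, code, dist} gives {(18, ATL, 6950), (18, JFK, 6950), (18, LHR, 6950), (18, SEA, 6950), (20, ATL, 2850), (20, JFK, 2850), (20, LHR, 2850), (20, SEA, 2850)}.
σ[code != SEA]: keep tuples satisfying code != SEA → {(18, ATL, 6950), (18, JFK, 6950), (18, LHR, 6950), (20, ATL, 2850), (20, JFK, 2850), (20, LHR, 2850)}
π_{dist, code, hours} gives {(2850, ATL, 20), (2850, JFK, 20), (2850, LHR, 20), (6950, ATL, 18), (6950, JFK, 18), (6950, LHR, 18)}.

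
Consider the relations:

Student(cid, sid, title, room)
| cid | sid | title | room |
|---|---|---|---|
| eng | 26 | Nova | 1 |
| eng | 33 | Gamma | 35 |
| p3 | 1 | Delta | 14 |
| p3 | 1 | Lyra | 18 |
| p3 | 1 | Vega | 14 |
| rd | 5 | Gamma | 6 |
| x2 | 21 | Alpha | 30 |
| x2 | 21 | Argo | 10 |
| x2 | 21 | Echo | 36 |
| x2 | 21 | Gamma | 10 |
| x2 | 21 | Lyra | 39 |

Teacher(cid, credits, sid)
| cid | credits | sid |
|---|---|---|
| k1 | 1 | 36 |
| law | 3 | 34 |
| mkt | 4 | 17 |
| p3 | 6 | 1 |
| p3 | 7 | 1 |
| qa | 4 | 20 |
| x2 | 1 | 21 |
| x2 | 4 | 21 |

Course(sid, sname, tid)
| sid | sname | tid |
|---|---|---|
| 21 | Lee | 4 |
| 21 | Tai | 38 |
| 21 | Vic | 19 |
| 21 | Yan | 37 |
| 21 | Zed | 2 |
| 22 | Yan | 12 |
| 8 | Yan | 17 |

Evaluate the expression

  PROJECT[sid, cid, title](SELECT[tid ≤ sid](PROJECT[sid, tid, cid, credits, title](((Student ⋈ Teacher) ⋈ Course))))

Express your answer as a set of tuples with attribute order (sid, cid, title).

{(21, x2, Alpha), (21, x2, Argo), (21, x2, Echo), (21, x2, Gamma), (21, x2, Lyra)}

Student ⋈ Teacher (natural join on cid, sid): {(p3, 1, Delta, 14, 6), (p3, 1, Delta, 14, 7), (p3, 1, Lyra, 18, 6), (p3, 1, Lyra, 18, 7), (p3, 1, Vega, 14, 6), (p3, 1, Vega, 14, 7), (x2, 21, Alpha, 30, 1), (x2, 21, Alpha, 30, 4), (x2, 21, Argo, 10, 1), (x2, 21, Argo, 10, 4), (x2, 21, Echo, 36, 1), (x2, 21, Echo, 36, 4), (x2, 21, Gamma, 10, 1), (x2, 21, Gamma, 10, 4), (x2, 21, Lyra, 39, 1), (x2, 21, Lyra, 39, 4)}
(Student ⋈ Teacher) ⋈ Course (natural join on sid): {(x2, 21, Alpha, 30, 1, Lee, 4), (x2, 21, Alpha, 30, 1, Tai, 38), (x2, 21, Alpha, 30, 1, Vic, 19), (x2, 21, Alpha, 30, 1, Yan, 37), (x2, 21, Alpha, 30, 1, Zed, 2), (x2, 21, Alpha, 30, 4, Lee, 4), (x2, 21, Alpha, 30, 4, Tai, 38), (x2, 21, Alpha, 30, 4, Vic, 19), (x2, 21, Alpha, 30, 4, Yan, 37), (x2, 21, Alpha, 30, 4, Zed, 2), (x2, 21, Argo, 10, 1, Lee, 4), (x2, 21, Argo, 10, 1, Tai, 38), (x2, 21, Argo, 10, 1, Vic, 19), (x2, 21, Argo, 10, 1, Yan, 37), (x2, 21, Argo, 10, 1, Zed, 2), (x2, 21, Argo, 10, 4, Lee, 4), (x2, 21, Argo, 10, 4, Tai, 38), (x2, 21, Argo, 10, 4, Vic, 19), (x2, 21, Argo, 10, 4, Yan, 37), (x2, 21, Argo, 10, 4, Zed, 2), (x2, 21, Echo, 36, 1, Lee, 4), (x2, 21, Echo, 36, 1, Tai, 38), (x2, 21, Echo, 36, 1, Vic, 19), (x2, 21, Echo, 36, 1, Yan, 37), (x2, 21, Echo, 36, 1, Zed, 2), (x2, 21, Echo, 36, 4, Lee, 4), (x2, 21, Echo, 36, 4, Tai, 38), (x2, 21, Echo, 36, 4, Vic, 19), (x2, 21, Echo, 36, 4, Yan, 37), (x2, 21, Echo, 36, 4, Zed, 2), (x2, 21, Gamma, 10, 1, Lee, 4), (x2, 21, Gamma, 10, 1, Tai, 38), (x2, 21, Gamma, 10, 1, Vic, 19), (x2, 21, Gamma, 10, 1, Yan, 37), (x2, 21, Gamma, 10, 1, Zed, 2), (x2, 21, Gamma, 10, 4, Lee, 4), (x2, 21, Gamma, 10, 4, Tai, 38), (x2, 21, Gamma, 10, 4, Vic, 19), (x2, 21, Gamma, 10, 4, Yan, 37), (x2, 21, Gamma, 10, 4, Zed, 2), (x2, 21, Lyra, 39, 1, Lee, 4), (x2, 21, Lyra, 39, 1, Tai, 38), (x2, 21, Lyra, 39, 1, Vic, 19), (x2, 21, Lyra, 39, 1, Yan, 37), (x2, 21, Lyra, 39, 1, Zed, 2), (x2, 21, Lyra, 39, 4, Lee, 4), (x2, 21, Lyra, 39, 4, Tai, 38), (x2, 21, Lyra, 39, 4, Vic, 19), (x2, 21, Lyra, 39, 4, Yan, 37), (x2, 21, Lyra, 39, 4, Zed, 2)}
Keep only column(s) sid, tid, cid, credits, title: {(21, 19, x2, 1, Alpha), (21, 19, x2, 1, Argo), (21, 19, x2, 1, Echo), (21, 19, x2, 1, Gamma), (21, 19, x2, 1, Lyra), (21, 19, x2, 4, Alpha), (21, 19, x2, 4, Argo), (21, 19, x2, 4, Echo), (21, 19, x2, 4, Gamma), (21, 19, x2, 4, Lyra), (21, 2, x2, 1, Alpha), (21, 2, x2, 1, Argo), (21, 2, x2, 1, Echo), (21, 2, x2, 1, Gamma), (21, 2, x2, 1, Lyra), (21, 2, x2, 4, Alpha), (21, 2, x2, 4, Argo), (21, 2, x2, 4, Echo), (21, 2, x2, 4, Gamma), (21, 2, x2, 4, Lyra), (21, 37, x2, 1, Alpha), (21, 37, x2, 1, Argo), (21, 37, x2, 1, Echo), (21, 37, x2, 1, Gamma), (21, 37, x2, 1, Lyra), (21, 37, x2, 4, Alpha), (21, 37, x2, 4, Argo), (21, 37, x2, 4, Echo), (21, 37, x2, 4, Gamma), (21, 37, x2, 4, Lyra), (21, 38, x2, 1, Alpha), (21, 38, x2, 1, Argo), (21, 38, x2, 1, Echo), (21, 38, x2, 1, Gamma), (21, 38, x2, 1, Lyra), (21, 38, x2, 4, Alpha), (21, 38, x2, 4, Argo), (21, 38, x2, 4, Echo), (21, 38, x2, 4, Gamma), (21, 38, x2, 4, Lyra), (21, 4, x2, 1, Alpha), (21, 4, x2, 1, Argo), (21, 4, x2, 1, Echo), (21, 4, x2, 1, Gamma), (21, 4, x2, 1, Lyra), (21, 4, x2, 4, Alpha), (21, 4, x2, 4, Argo), (21, 4, x2, 4, Echo), (21, 4, x2, 4, Gamma), (21, 4, x2, 4, Lyra)}
σ[tid ≤ sid]: keep tuples satisfying tid ≤ sid → {(21, 19, x2, 1, Alpha), (21, 19, x2, 1, Argo), (21, 19, x2, 1, Echo), (21, 19, x2, 1, Gamma), (21, 19, x2, 1, Lyra), (21, 19, x2, 4, Alpha), (21, 19, x2, 4, Argo), (21, 19, x2, 4, Echo), (21, 19, x2, 4, Gamma), (21, 19, x2, 4, Lyra), (21, 2, x2, 1, Alpha), (21, 2, x2, 1, Argo), (21, 2, x2, 1, Echo), (21, 2, x2, 1, Gamma), (21, 2, x2, 1, Lyra), (21, 2, x2, 4, Alpha), (21, 2, x2, 4, Argo), (21, 2, x2, 4, Echo), (21, 2, x2, 4, Gamma), (21, 2, x2, 4, Lyra), (21, 4, x2, 1, Alpha), (21, 4, x2, 1, Argo), (21, 4, x2, 1, Echo), (21, 4, x2, 1, Gamma), (21, 4, x2, 1, Lyra), (21, 4, x2, 4, Alpha), (21, 4, x2, 4, Argo), (21, 4, x2, 4, Echo), (21, 4, x2, 4, Gamma), (21, 4, x2, 4, Lyra)}
Keep only column(s) sid, cid, title (25 duplicate(s) eliminated): {(21, x2, Alpha), (21, x2, Argo), (21, x2, Echo), (21, x2, Gamma), (21, x2, Lyra)}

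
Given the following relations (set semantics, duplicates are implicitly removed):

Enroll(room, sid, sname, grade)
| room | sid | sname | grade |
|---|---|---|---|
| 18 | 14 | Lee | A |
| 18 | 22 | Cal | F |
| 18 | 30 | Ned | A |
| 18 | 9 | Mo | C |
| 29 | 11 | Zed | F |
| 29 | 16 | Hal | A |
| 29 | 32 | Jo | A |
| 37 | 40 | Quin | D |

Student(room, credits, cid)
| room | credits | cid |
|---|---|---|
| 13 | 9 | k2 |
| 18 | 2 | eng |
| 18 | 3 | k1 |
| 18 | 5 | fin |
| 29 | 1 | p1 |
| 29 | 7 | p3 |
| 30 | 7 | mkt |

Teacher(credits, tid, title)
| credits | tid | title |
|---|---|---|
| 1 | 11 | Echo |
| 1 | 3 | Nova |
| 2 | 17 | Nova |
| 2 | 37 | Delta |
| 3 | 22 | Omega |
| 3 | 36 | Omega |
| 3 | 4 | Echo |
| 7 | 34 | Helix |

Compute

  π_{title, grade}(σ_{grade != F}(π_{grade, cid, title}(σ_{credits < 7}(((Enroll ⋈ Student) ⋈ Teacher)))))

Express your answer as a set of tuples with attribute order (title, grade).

{(Delta, A), (Delta, C), (Echo, A), (Echo, C), (Nova, A), (Nova, C), (Omega, A), (Omega, C)}

Joining Enroll and Student on room yields {(18, 14, Lee, A, 2, eng), (18, 14, Lee, A, 3, k1), (18, 14, Lee, A, 5, fin), (18, 22, Cal, F, 2, eng), (18, 22, Cal, F, 3, k1), (18, 22, Cal, F, 5, fin), (18, 30, Ned, A, 2, eng), (18, 30, Ned, A, 3, k1), (18, 30, Ned, A, 5, fin), (18, 9, Mo, C, 2, eng), (18, 9, Mo, C, 3, k1), (18, 9, Mo, C, 5, fin), (29, 11, Zed, F, 1, p1), (29, 11, Zed, F, 7, p3), (29, 16, Hal, A, 1, p1), (29, 16, Hal, A, 7, p3), (29, 32, Jo, A, 1, p1), (29, 32, Jo, A, 7, p3)}.
Joining (Enroll ⋈ Student) and Teacher on credits yields {(18, 14, Lee, A, 2, eng, 17, Nova), (18, 14, Lee, A, 2, eng, 37, Delta), (18, 14, Lee, A, 3, k1, 22, Omega), (18, 14, Lee, A, 3, k1, 36, Omega), (18, 14, Lee, A, 3, k1, 4, Echo), (18, 22, Cal, F, 2, eng, 17, Nova), (18, 22, Cal, F, 2, eng, 37, Delta), (18, 22, Cal, F, 3, k1, 22, Omega), (18, 22, Cal, F, 3, k1, 36, Omega), (18, 22, Cal, F, 3, k1, 4, Echo), (18, 30, Ned, A, 2, eng, 17, Nova), (18, 30, Ned, A, 2, eng, 37, Delta), (18, 30, Ned, A, 3, k1, 22, Omega), (18, 30, Ned, A, 3, k1, 36, Omega), (18, 30, Ned, A, 3, k1, 4, Echo), (18, 9, Mo, C, 2, eng, 17, Nova), (18, 9, Mo, C, 2, eng, 37, Delta), (18, 9, Mo, C, 3, k1, 22, Omega), (18, 9, Mo, C, 3, k1, 36, Omega), (18, 9, Mo, C, 3, k1, 4, Echo), (29, 11, Zed, F, 1, p1, 11, Echo), (29, 11, Zed, F, 1, p1, 3, Nova), (29, 11, Zed, F, 7, p3, 34, Helix), (29, 16, Hal, A, 1, p1, 11, Echo), (29, 16, Hal, A, 1, p1, 3, Nova), (29, 16, Hal, A, 7, p3, 34, Helix), (29, 32, Jo, A, 1, p1, 11, Echo), (29, 32, Jo, A, 1, p1, 3, Nova), (29, 32, Jo, A, 7, p3, 34, Helix)}.
Selection credits < 7: {(18, 14, Lee, A, 2, eng, 17, Nova), (18, 14, Lee, A, 2, eng, 37, Delta), (18, 14, Lee, A, 3, k1, 22, Omega), (18, 14, Lee, A, 3, k1, 36, Omega), (18, 14, Lee, A, 3, k1, 4, Echo), (18, 22, Cal, F, 2, eng, 17, Nova), (18, 22, Cal, F, 2, eng, 37, Delta), (18, 22, Cal, F, 3, k1, 22, Omega), (18, 22, Cal, F, 3, k1, 36, Omega), (18, 22, Cal, F, 3, k1, 4, Echo), (18, 30, Ned, A, 2, eng, 17, Nova), (18, 30, Ned, A, 2, eng, 37, Delta), (18, 30, Ned, A, 3, k1, 22, Omega), (18, 30, Ned, A, 3, k1, 36, Omega), (18, 30, Ned, A, 3, k1, 4, Echo), (18, 9, Mo, C, 2, eng, 17, Nova), (18, 9, Mo, C, 2, eng, 37, Delta), (18, 9, Mo, C, 3, k1, 22, Omega), (18, 9, Mo, C, 3, k1, 36, Omega), (18, 9, Mo, C, 3, k1, 4, Echo), (29, 11, Zed, F, 1, p1, 11, Echo), (29, 11, Zed, F, 1, p1, 3, Nova), (29, 16, Hal, A, 1, p1, 11, Echo), (29, 16, Hal, A, 1, p1, 3, Nova), (29, 32, Jo, A, 1, p1, 11, Echo), (29, 32, Jo, A, 1, p1, 3, Nova)}
π[grade, cid, title]: project onto (grade, cid, title) (10 duplicate(s) eliminated) → {(A, eng, Delta), (A, eng, Nova), (A, k1, Echo), (A, k1, Omega), (A, p1, Echo), (A, p1, Nova), (C, eng, Delta), (C, eng, Nova), (C, k1, Echo), (C, k1, Omega), (F, eng, Delta), (F, eng, Nova), (F, k1, Echo), (F, k1, Omega), (F, p1, Echo), (F, p1, Nova)}
Selection grade != F: {(A, eng, Delta), (A, eng, Nova), (A, k1, Echo), (A, k1, Omega), (A, p1, Echo), (A, p1, Nova), (C, eng, Delta), (C, eng, Nova), (C, k1, Echo), (C, k1, Omega)}
π[title, grade]: project onto (title, grade) (2 duplicate(s) eliminated) → {(Delta, A), (Delta, C), (Echo, A), (Echo, C), (Nova, A), (Nova, C), (Omega, A), (Omega, C)}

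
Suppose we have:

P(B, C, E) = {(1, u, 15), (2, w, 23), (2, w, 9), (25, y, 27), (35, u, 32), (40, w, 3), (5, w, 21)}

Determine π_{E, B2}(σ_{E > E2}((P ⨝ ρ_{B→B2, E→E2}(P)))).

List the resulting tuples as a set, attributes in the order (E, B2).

{(21, 2), (21, 40), (23, 2), (23, 40), (23, 5), (32, 1), (9, 40)}

ρ[B→B2, E→E2]: schema becomes (B2, C, E2); tuples unchanged.
Joining P and ρ_{B→B2, E→E2}(P) on C yields {(1, u, 15, 1, 15), (1, u, 15, 35, 32), (2, w, 23, 2, 23), (2, w, 23, 2, 9), (2, w, 23, 40, 3), (2, w, 23, 5, 21), (2, w, 9, 2, 23), (2, w, 9, 2, 9), (2, w, 9, 40, 3), (2, w, 9, 5, 21), (25, y, 27, 25, 27), (35, u, 32, 1, 15), (35, u, 32, 35, 32), (40, w, 3, 2, 23), (40, w, 3, 2, 9), (40, w, 3, 40, 3), (40, w, 3, 5, 21), (5, w, 21, 2, 23), (5, w, 21, 2, 9), (5, w, 21, 40, 3), (5, w, 21, 5, 21)}.
Filtering on E > E2 leaves {(2, w, 23, 2, 9), (2, w, 23, 40, 3), (2, w, 23, 5, 21), (2, w, 9, 40, 3), (35, u, 32, 1, 15), (5, w, 21, 2, 9), (5, w, 21, 40, 3)}.
π[E, B2]: project onto (E, B2) → {(21, 2), (21, 40), (23, 2), (23, 40), (23, 5), (32, 1), (9, 40)}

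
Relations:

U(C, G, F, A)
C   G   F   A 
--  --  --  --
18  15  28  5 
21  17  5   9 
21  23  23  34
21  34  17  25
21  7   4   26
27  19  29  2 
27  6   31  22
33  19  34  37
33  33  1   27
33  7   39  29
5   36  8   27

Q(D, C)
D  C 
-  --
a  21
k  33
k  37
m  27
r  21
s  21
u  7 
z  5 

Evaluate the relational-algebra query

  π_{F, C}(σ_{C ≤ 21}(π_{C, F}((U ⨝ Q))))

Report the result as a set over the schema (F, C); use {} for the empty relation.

U ⋈ Q (natural join on C): {(21, 17, 5, 9, a), (21, 17, 5, 9, r), (21, 17, 5, 9, s), (21, 23, 23, 34, a), (21, 23, 23, 34, r), (21, 23, 23, 34, s), (21, 34, 17, 25, a), (21, 34, 17, 25, r), (21, 34, 17, 25, s), (21, 7, 4, 26, a), (21, 7, 4, 26, r), (21, 7, 4, 26, s), (27, 19, 29, 2, m), (27, 6, 31, 22, m), (33, 19, 34, 37, k), (33, 33, 1, 27, k), (33, 7, 39, 29, k), (5, 36, 8, 27, z)}
π_{C, F} gives {(21, 17), (21, 23), (21, 4), (21, 5), (27, 29), (27, 31), (33, 1), (33, 34), (33, 39), (5, 8)} (8 duplicate(s) eliminated).
Selection C ≤ 21: {(21, 17), (21, 23), (21, 4), (21, 5), (5, 8)}
π_{F, C} gives {(17, 21), (23, 21), (4, 21), (5, 21), (8, 5)}.

{(17, 21), (23, 21), (4, 21), (5, 21), (8, 5)}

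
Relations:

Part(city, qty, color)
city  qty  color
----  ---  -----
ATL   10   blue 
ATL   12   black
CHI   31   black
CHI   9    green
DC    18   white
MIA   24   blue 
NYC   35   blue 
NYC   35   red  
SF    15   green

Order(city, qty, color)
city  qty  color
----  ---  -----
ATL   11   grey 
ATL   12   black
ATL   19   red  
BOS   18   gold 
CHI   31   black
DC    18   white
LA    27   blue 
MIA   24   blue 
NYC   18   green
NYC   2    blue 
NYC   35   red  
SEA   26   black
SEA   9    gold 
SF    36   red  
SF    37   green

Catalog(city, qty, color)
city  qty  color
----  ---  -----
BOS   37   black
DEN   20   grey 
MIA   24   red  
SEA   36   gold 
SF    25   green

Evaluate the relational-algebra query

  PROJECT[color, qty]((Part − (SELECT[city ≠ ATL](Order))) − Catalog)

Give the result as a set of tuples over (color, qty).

Filtering on city ≠ ATL leaves {(BOS, 18, gold), (CHI, 31, black), (DC, 18, white), (LA, 27, blue), (MIA, 24, blue), (NYC, 18, green), (NYC, 2, blue), (NYC, 35, red), (SEA, 26, black), (SEA, 9, gold), (SF, 36, red), (SF, 37, green)}.
Taking the difference: {(ATL, 10, blue), (ATL, 12, black), (CHI, 9, green), (NYC, 35, blue), (SF, 15, green)}
Taking the difference: {(ATL, 10, blue), (ATL, 12, black), (CHI, 9, green), (NYC, 35, blue), (SF, 15, green)}
π_{color, qty} gives {(black, 12), (blue, 10), (blue, 35), (green, 15), (green, 9)}.

{(black, 12), (blue, 10), (blue, 35), (green, 15), (green, 9)}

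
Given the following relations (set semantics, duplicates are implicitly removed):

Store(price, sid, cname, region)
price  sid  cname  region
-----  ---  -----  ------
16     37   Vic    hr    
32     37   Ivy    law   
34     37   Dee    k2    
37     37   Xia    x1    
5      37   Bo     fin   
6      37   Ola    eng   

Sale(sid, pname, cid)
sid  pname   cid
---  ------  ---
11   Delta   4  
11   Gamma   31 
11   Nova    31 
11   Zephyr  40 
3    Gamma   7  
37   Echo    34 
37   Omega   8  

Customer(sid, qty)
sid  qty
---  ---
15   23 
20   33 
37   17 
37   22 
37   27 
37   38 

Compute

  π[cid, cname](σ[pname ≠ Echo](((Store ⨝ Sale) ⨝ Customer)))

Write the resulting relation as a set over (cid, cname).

{(8, Bo), (8, Dee), (8, Ivy), (8, Ola), (8, Vic), (8, Xia)}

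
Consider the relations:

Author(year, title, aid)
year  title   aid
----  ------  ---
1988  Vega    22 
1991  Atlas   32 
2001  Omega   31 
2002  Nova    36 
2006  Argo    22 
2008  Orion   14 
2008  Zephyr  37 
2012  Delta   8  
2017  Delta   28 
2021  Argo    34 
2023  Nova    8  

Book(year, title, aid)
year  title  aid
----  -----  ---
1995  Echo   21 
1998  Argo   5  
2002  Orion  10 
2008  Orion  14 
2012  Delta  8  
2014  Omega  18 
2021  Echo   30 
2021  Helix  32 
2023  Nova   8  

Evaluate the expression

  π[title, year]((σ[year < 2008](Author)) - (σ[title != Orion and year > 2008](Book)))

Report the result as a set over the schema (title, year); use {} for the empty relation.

{(Argo, 2006), (Atlas, 1991), (Nova, 2002), (Omega, 2001), (Vega, 1988)}

Apply σ_{year < 2008}; surviving tuples: {(1988, Vega, 22), (1991, Atlas, 32), (2001, Omega, 31), (2002, Nova, 36), (2006, Argo, 22)}
Apply σ_{title != Orion and year > 2008}; surviving tuples: {(2012, Delta, 8), (2014, Omega, 18), (2021, Echo, 30), (2021, Helix, 32), (2023, Nova, 8)}
Difference: {(1988, Vega, 22), (1991, Atlas, 32), (2001, Omega, 31), (2002, Nova, 36), (2006, Argo, 22)} with {(2012, Delta, 8), (2014, Omega, 18), (2021, Echo, 30), (2021, Helix, 32), (2023, Nova, 8)} → {(1988, Vega, 22), (1991, Atlas, 32), (2001, Omega, 31), (2002, Nova, 36), (2006, Argo, 22)}
π_{title, year} gives {(Argo, 2006), (Atlas, 1991), (Nova, 2002), (Omega, 2001), (Vega, 1988)}.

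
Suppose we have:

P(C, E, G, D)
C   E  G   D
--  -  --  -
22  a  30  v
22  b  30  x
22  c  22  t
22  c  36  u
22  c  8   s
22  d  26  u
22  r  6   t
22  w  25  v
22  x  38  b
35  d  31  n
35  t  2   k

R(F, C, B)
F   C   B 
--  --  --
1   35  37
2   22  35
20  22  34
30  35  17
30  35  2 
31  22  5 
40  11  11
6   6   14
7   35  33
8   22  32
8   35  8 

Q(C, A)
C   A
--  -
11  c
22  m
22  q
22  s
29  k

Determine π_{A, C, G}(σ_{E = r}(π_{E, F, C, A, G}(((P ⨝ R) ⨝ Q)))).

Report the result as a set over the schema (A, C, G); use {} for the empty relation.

{(m, 22, 6), (q, 22, 6), (s, 22, 6)}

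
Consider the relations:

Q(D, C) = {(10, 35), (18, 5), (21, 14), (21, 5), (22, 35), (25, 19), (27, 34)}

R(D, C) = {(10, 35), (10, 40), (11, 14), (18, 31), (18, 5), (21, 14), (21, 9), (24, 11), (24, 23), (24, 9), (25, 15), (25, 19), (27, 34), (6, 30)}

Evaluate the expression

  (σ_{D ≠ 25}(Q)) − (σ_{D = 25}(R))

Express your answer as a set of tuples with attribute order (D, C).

{(10, 35), (18, 5), (21, 14), (21, 5), (22, 35), (27, 34)}

Apply σ_{D ≠ 25}; surviving tuples: {(10, 35), (18, 5), (21, 14), (21, 5), (22, 35), (27, 34)}
Apply σ_{D = 25}; surviving tuples: {(25, 15), (25, 19)}
Difference: {(10, 35), (18, 5), (21, 14), (21, 5), (22, 35), (27, 34)} with {(25, 15), (25, 19)} → {(10, 35), (18, 5), (21, 14), (21, 5), (22, 35), (27, 34)}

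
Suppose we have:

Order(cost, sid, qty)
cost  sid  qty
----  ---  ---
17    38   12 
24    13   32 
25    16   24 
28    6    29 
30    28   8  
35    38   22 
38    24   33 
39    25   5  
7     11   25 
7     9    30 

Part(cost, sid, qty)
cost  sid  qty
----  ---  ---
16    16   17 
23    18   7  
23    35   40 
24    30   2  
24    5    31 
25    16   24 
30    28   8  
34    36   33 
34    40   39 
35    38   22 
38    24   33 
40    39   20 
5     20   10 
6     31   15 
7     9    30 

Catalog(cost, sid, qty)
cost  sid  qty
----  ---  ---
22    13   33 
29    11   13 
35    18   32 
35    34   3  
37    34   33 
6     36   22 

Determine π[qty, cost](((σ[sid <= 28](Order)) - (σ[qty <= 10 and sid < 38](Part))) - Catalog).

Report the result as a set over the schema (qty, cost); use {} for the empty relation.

{(24, 25), (25, 7), (29, 28), (30, 7), (32, 24), (33, 38), (5, 39)}

Apply σ_{sid <= 28}; surviving tuples: {(24, 13, 32), (25, 16, 24), (28, 6, 29), (30, 28, 8), (38, 24, 33), (39, 25, 5), (7, 11, 25), (7, 9, 30)}
Apply σ_{qty <= 10 and sid < 38}; surviving tuples: {(23, 18, 7), (24, 30, 2), (30, 28, 8), (5, 20, 10)}
Taking the difference: {(24, 13, 32), (25, 16, 24), (28, 6, 29), (38, 24, 33), (39, 25, 5), (7, 11, 25), (7, 9, 30)}
Taking the difference: {(24, 13, 32), (25, 16, 24), (28, 6, 29), (38, 24, 33), (39, 25, 5), (7, 11, 25), (7, 9, 30)}
Keep only column(s) qty, cost: {(24, 25), (25, 7), (29, 28), (30, 7), (32, 24), (33, 38), (5, 39)}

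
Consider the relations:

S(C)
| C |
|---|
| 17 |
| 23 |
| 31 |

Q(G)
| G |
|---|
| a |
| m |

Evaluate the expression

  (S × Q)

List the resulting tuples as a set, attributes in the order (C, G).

{(17, a), (17, m), (23, a), (23, m), (31, a), (31, m)}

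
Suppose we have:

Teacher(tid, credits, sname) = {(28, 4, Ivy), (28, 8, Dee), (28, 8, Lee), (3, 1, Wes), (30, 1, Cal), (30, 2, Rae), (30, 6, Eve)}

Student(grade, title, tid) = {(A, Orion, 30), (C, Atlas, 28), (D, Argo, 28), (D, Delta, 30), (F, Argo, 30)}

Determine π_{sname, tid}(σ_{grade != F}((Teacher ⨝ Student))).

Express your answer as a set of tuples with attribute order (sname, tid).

Joining Teacher and Student on tid yields {(28, 4, Ivy, C, Atlas), (28, 4, Ivy, D, Argo), (28, 8, Dee, C, Atlas), (28, 8, Dee, D, Argo), (28, 8, Lee, C, Atlas), (28, 8, Lee, D, Argo), (30, 1, Cal, A, Orion), (30, 1, Cal, D, Delta), (30, 1, Cal, F, Argo), (30, 2, Rae, A, Orion), (30, 2, Rae, D, Delta), (30, 2, Rae, F, Argo), (30, 6, Eve, A, Orion), (30, 6, Eve, D, Delta), (30, 6, Eve, F, Argo)}.
Apply σ_{grade != F}; surviving tuples: {(28, 4, Ivy, C, Atlas), (28, 4, Ivy, D, Argo), (28, 8, Dee, C, Atlas), (28, 8, Dee, D, Argo), (28, 8, Lee, C, Atlas), (28, 8, Lee, D, Argo), (30, 1, Cal, A, Orion), (30, 1, Cal, D, Delta), (30, 2, Rae, A, Orion), (30, 2, Rae, D, Delta), (30, 6, Eve, A, Orion), (30, 6, Eve, D, Delta)}
Keep only column(s) sname, tid (6 duplicate(s) eliminated): {(Cal, 30), (Dee, 28), (Eve, 30), (Ivy, 28), (Lee, 28), (Rae, 30)}

{(Cal, 30), (Dee, 28), (Eve, 30), (Ivy, 28), (Lee, 28), (Rae, 30)}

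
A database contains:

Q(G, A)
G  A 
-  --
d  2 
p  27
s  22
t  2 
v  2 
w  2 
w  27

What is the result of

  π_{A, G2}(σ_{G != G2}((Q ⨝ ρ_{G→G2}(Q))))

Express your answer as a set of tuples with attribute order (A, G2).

{(2, d), (2, t), (2, v), (2, w), (27, p), (27, w)}

ρ[G→G2]: schema becomes (G2, A); tuples unchanged.
Natural join on A: {(d, 2, d), (d, 2, t), (d, 2, v), (d, 2, w), (p, 27, p), (p, 27, w), (s, 22, s), (t, 2, d), (t, 2, t), (t, 2, v), (t, 2, w), (v, 2, d), (v, 2, t), (v, 2, v), (v, 2, w), (w, 2, d), (w, 2, t), (w, 2, v), (w, 2, w), (w, 27, p), (w, 27, w)}
σ[G != G2]: keep tuples satisfying G != G2 → {(d, 2, t), (d, 2, v), (d, 2, w), (p, 27, w), (t, 2, d), (t, 2, v), (t, 2, w), (v, 2, d), (v, 2, t), (v, 2, w), (w, 2, d), (w, 2, t), (w, 2, v), (w, 27, p)}
Projecting to A, G2 (8 duplicate(s) eliminated): {(2, d), (2, t), (2, v), (2, w), (27, p), (27, w)}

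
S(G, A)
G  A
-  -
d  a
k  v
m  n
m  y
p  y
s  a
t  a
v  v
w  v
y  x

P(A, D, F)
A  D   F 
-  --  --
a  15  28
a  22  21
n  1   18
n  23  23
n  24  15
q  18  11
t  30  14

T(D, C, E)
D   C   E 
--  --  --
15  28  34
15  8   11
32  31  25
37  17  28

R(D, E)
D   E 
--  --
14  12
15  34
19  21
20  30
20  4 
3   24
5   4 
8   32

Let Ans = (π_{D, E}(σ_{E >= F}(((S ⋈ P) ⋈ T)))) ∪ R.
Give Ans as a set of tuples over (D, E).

{(14, 12), (15, 34), (19, 21), (20, 30), (20, 4), (3, 24), (5, 4), (8, 32)}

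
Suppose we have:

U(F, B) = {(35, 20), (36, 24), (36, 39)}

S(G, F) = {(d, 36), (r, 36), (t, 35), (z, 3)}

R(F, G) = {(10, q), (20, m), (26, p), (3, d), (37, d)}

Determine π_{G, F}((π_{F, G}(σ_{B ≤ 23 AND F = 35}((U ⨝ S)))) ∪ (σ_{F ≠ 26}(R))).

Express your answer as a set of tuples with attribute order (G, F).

Natural join on F: {(35, 20, t), (36, 24, d), (36, 24, r), (36, 39, d), (36, 39, r)}
σ[B ≤ 23 AND F = 35]: keep tuples satisfying B ≤ 23 AND F = 35 → {(35, 20, t)}
Keep only column(s) F, G: {(35, t)}
σ[F ≠ 26]: keep tuples satisfying F ≠ 26 → {(10, q), (20, m), (3, d), (37, d)}
Set union of the two operands is {(10, q), (20, m), (3, d), (35, t), (37, d)}.
Keep only column(s) G, F: {(d, 3), (d, 37), (m, 20), (q, 10), (t, 35)}

{(d, 3), (d, 37), (m, 20), (q, 10), (t, 35)}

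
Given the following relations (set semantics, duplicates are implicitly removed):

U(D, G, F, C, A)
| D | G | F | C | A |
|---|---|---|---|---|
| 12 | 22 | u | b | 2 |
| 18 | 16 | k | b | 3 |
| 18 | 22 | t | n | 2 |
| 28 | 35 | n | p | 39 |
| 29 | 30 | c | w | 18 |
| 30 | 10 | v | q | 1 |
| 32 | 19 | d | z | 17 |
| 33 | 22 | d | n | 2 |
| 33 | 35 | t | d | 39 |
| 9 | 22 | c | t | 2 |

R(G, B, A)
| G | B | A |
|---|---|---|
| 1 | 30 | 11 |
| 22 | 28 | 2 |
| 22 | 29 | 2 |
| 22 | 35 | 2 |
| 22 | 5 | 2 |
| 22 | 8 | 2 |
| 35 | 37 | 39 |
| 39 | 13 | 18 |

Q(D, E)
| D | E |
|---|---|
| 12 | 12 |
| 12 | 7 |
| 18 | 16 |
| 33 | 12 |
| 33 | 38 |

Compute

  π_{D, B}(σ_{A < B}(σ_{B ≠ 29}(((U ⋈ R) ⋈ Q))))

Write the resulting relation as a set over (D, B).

{(12, 28), (12, 35), (12, 5), (12, 8), (18, 28), (18, 35), (18, 5), (18, 8), (33, 28), (33, 35), (33, 5), (33, 8)}

Natural join on G, A: {(12, 22, u, b, 2, 28), (12, 22, u, b, 2, 29), (12, 22, u, b, 2, 35), (12, 22, u, b, 2, 5), (12, 22, u, b, 2, 8), (18, 22, t, n, 2, 28), (18, 22, t, n, 2, 29), (18, 22, t, n, 2, 35), (18, 22, t, n, 2, 5), (18, 22, t, n, 2, 8), (28, 35, n, p, 39, 37), (33, 22, d, n, 2, 28), (33, 22, d, n, 2, 29), (33, 22, d, n, 2, 35), (33, 22, d, n, 2, 5), (33, 22, d, n, 2, 8), (33, 35, t, d, 39, 37), (9, 22, c, t, 2, 28), (9, 22, c, t, 2, 29), (9, 22, c, t, 2, 35), (9, 22, c, t, 2, 5), (9, 22, c, t, 2, 8)}
Natural join on D: {(12, 22, u, b, 2, 28, 12), (12, 22, u, b, 2, 28, 7), (12, 22, u, b, 2, 29, 12), (12, 22, u, b, 2, 29, 7), (12, 22, u, b, 2, 35, 12), (12, 22, u, b, 2, 35, 7), (12, 22, u, b, 2, 5, 12), (12, 22, u, b, 2, 5, 7), (12, 22, u, b, 2, 8, 12), (12, 22, u, b, 2, 8, 7), (18, 22, t, n, 2, 28, 16), (18, 22, t, n, 2, 29, 16), (18, 22, t, n, 2, 35, 16), (18, 22, t, n, 2, 5, 16), (18, 22, t, n, 2, 8, 16), (33, 22, d, n, 2, 28, 12), (33, 22, d, n, 2, 28, 38), (33, 22, d, n, 2, 29, 12), (33, 22, d, n, 2, 29, 38), (33, 22, d, n, 2, 35, 12), (33, 22, d, n, 2, 35, 38), (33, 22, d, n, 2, 5, 12), (33, 22, d, n, 2, 5, 38), (33, 22, d, n, 2, 8, 12), (33, 22, d, n, 2, 8, 38), (33, 35, t, d, 39, 37, 12), (33, 35, t, d, 39, 37, 38)}
Apply σ_{B ≠ 29}; surviving tuples: {(12, 22, u, b, 2, 28, 12), (12, 22, u, b, 2, 28, 7), (12, 22, u, b, 2, 35, 12), (12, 22, u, b, 2, 35, 7), (12, 22, u, b, 2, 5, 12), (12, 22, u, b, 2, 5, 7), (12, 22, u, b, 2, 8, 12), (12, 22, u, b, 2, 8, 7), (18, 22, t, n, 2, 28, 16), (18, 22, t, n, 2, 35, 16), (18, 22, t, n, 2, 5, 16), (18, 22, t, n, 2, 8, 16), (33, 22, d, n, 2, 28, 12), (33, 22, d, n, 2, 28, 38), (33, 22, d, n, 2, 35, 12), (33, 22, d, n, 2, 35, 38), (33, 22, d, n, 2, 5, 12), (33, 22, d, n, 2, 5, 38), (33, 22, d, n, 2, 8, 12), (33, 22, d, n, 2, 8, 38), (33, 35, t, d, 39, 37, 12), (33, 35, t, d, 39, 37, 38)}
Apply σ_{A < B}; surviving tuples: {(12, 22, u, b, 2, 28, 12), (12, 22, u, b, 2, 28, 7), (12, 22, u, b, 2, 35, 12), (12, 22, u, b, 2, 35, 7), (12, 22, u, b, 2, 5, 12), (12, 22, u, b, 2, 5, 7), (12, 22, u, b, 2, 8, 12), (12, 22, u, b, 2, 8, 7), (18, 22, t, n, 2, 28, 16), (18, 22, t, n, 2, 35, 16), (18, 22, t, n, 2, 5, 16), (18, 22, t, n, 2, 8, 16), (33, 22, d, n, 2, 28, 12), (33, 22, d, n, 2, 28, 38), (33, 22, d, n, 2, 35, 12), (33, 22, d, n, 2, 35, 38), (33, 22, d, n, 2, 5, 12), (33, 22, d, n, 2, 5, 38), (33, 22, d, n, 2, 8, 12), (33, 22, d, n, 2, 8, 38)}
π[D, B]: project onto (D, B) (8 duplicate(s) eliminated) → {(12, 28), (12, 35), (12, 5), (12, 8), (18, 28), (18, 35), (18, 5), (18, 8), (33, 28), (33, 35), (33, 5), (33, 8)}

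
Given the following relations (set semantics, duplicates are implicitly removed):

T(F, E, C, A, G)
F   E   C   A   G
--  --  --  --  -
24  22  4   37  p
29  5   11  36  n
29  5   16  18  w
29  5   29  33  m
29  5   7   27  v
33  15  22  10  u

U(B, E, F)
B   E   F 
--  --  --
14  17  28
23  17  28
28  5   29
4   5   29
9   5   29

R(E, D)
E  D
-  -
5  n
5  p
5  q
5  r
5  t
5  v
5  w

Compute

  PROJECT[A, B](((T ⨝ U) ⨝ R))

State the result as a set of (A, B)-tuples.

T ⋈ U (natural join on F, E): {(29, 5, 11, 36, n, 28), (29, 5, 11, 36, n, 4), (29, 5, 11, 36, n, 9), (29, 5, 16, 18, w, 28), (29, 5, 16, 18, w, 4), (29, 5, 16, 18, w, 9), (29, 5, 29, 33, m, 28), (29, 5, 29, 33, m, 4), (29, 5, 29, 33, m, 9), (29, 5, 7, 27, v, 28), (29, 5, 7, 27, v, 4), (29, 5, 7, 27, v, 9)}
(T ⨝ U) ⋈ R (natural join on E): {(29, 5, 11, 36, n, 28, n), (29, 5, 11, 36, n, 28, p), (29, 5, 11, 36, n, 28, q), (29, 5, 11, 36, n, 28, r), (29, 5, 11, 36, n, 28, t), (29, 5, 11, 36, n, 28, v), (29, 5, 11, 36, n, 28, w), (29, 5, 11, 36, n, 4, n), (29, 5, 11, 36, n, 4, p), (29, 5, 11, 36, n, 4, q), (29, 5, 11, 36, n, 4, r), (29, 5, 11, 36, n, 4, t), (29, 5, 11, 36, n, 4, v), (29, 5, 11, 36, n, 4, w), (29, 5, 11, 36, n, 9, n), (29, 5, 11, 36, n, 9, p), (29, 5, 11, 36, n, 9, q), (29, 5, 11, 36, n, 9, r), (29, 5, 11, 36, n, 9, t), (29, 5, 11, 36, n, 9, v), (29, 5, 11, 36, n, 9, w), (29, 5, 16, 18, w, 28, n), (29, 5, 16, 18, w, 28, p), (29, 5, 16, 18, w, 28, q), (29, 5, 16, 18, w, 28, r), (29, 5, 16, 18, w, 28, t), (29, 5, 16, 18, w, 28, v), (29, 5, 16, 18, w, 28, w), (29, 5, 16, 18, w, 4, n), (29, 5, 16, 18, w, 4, p), (29, 5, 16, 18, w, 4, q), (29, 5, 16, 18, w, 4, r), (29, 5, 16, 18, w, 4, t), (29, 5, 16, 18, w, 4, v), (29, 5, 16, 18, w, 4, w), (29, 5, 16, 18, w, 9, n), (29, 5, 16, 18, w, 9, p), (29, 5, 16, 18, w, 9, q), (29, 5, 16, 18, w, 9, r), (29, 5, 16, 18, w, 9, t), (29, 5, 16, 18, w, 9, v), (29, 5, 16, 18, w, 9, w), (29, 5, 29, 33, m, 28, n), (29, 5, 29, 33, m, 28, p), (29, 5, 29, 33, m, 28, q), (29, 5, 29, 33, m, 28, r), (29, 5, 29, 33, m, 28, t), (29, 5, 29, 33, m, 28, v), (29, 5, 29, 33, m, 28, w), (29, 5, 29, 33, m, 4, n), (29, 5, 29, 33, m, 4, p), (29, 5, 29, 33, m, 4, q), (29, 5, 29, 33, m, 4, r), (29, 5, 29, 33, m, 4, t), (29, 5, 29, 33, m, 4, v), (29, 5, 29, 33, m, 4, w), (29, 5, 29, 33, m, 9, n), (29, 5, 29, 33, m, 9, p), (29, 5, 29, 33, m, 9, q), (29, 5, 29, 33, m, 9, r), (29, 5, 29, 33, m, 9, t), (29, 5, 29, 33, m, 9, v), (29, 5, 29, 33, m, 9, w), (29, 5, 7, 27, v, 28, n), (29, 5, 7, 27, v, 28, p), (29, 5, 7, 27, v, 28, q), (29, 5, 7, 27, v, 28, r), (29, 5, 7, 27, v, 28, t), (29, 5, 7, 27, v, 28, v), (29, 5, 7, 27, v, 28, w), (29, 5, 7, 27, v, 4, n), (29, 5, 7, 27, v, 4, p), (29, 5, 7, 27, v, 4, q), (29, 5, 7, 27, v, 4, r), (29, 5, 7, 27, v, 4, t), (29, 5, 7, 27, v, 4, v), (29, 5, 7, 27, v, 4, w), (29, 5, 7, 27, v, 9, n), (29, 5, 7, 27, v, 9, p), (29, 5, 7, 27, v, 9, q), (29, 5, 7, 27, v, 9, r), (29, 5, 7, 27, v, 9, t), (29, 5, 7, 27, v, 9, v), (29, 5, 7, 27, v, 9, w)}
π[A, B]: project onto (A, B) (72 duplicate(s) eliminated) → {(18, 28), (18, 4), (18, 9), (27, 28), (27, 4), (27, 9), (33, 28), (33, 4), (33, 9), (36, 28), (36, 4), (36, 9)}

{(18, 28), (18, 4), (18, 9), (27, 28), (27, 4), (27, 9), (33, 28), (33, 4), (33, 9), (36, 28), (36, 4), (36, 9)}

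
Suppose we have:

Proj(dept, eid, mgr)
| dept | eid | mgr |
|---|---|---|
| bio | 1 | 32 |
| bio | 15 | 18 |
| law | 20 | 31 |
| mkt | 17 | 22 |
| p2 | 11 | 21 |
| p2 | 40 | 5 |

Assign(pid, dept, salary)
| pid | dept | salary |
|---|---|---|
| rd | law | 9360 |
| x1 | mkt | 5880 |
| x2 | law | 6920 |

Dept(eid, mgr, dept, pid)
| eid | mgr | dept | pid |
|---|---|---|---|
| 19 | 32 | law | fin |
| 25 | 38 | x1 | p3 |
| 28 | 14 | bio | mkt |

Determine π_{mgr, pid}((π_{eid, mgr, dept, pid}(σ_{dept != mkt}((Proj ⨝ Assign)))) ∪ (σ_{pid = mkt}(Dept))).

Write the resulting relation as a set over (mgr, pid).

Joining Proj and Assign on dept yields {(law, 20, 31, rd, 9360), (law, 20, 31, x2, 6920), (mkt, 17, 22, x1, 5880)}.
Selection dept != mkt: {(law, 20, 31, rd, 9360), (law, 20, 31, x2, 6920)}
Projecting to eid, mgr, dept, pid: {(20, 31, law, rd), (20, 31, law, x2)}
Selection pid = mkt: {(28, 14, bio, mkt)}
Taking the union: {(20, 31, law, rd), (20, 31, law, x2), (28, 14, bio, mkt)}
Projecting to mgr, pid: {(14, mkt), (31, rd), (31, x2)}

{(14, mkt), (31, rd), (31, x2)}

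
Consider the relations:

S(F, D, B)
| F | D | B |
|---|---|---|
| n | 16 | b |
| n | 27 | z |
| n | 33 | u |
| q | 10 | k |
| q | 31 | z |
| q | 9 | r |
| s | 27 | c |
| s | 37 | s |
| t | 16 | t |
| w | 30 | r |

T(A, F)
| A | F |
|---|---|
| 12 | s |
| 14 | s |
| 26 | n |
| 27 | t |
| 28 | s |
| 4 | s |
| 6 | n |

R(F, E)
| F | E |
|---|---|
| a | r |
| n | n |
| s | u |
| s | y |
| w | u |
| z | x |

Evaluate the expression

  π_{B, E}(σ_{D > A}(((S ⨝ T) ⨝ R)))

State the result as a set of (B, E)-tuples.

Joining S and T on F yields {(n, 16, b, 26), (n, 16, b, 6), (n, 27, z, 26), (n, 27, z, 6), (n, 33, u, 26), (n, 33, u, 6), (s, 27, c, 12), (s, 27, c, 14), (s, 27, c, 28), (s, 27, c, 4), (s, 37, s, 12), (s, 37, s, 14), (s, 37, s, 28), (s, 37, s, 4), (t, 16, t, 27)}.
Joining (S ⨝ T) and R on F yields {(n, 16, b, 26, n), (n, 16, b, 6, n), (n, 27, z, 26, n), (n, 27, z, 6, n), (n, 33, u, 26, n), (n, 33, u, 6, n), (s, 27, c, 12, u), (s, 27, c, 12, y), (s, 27, c, 14, u), (s, 27, c, 14, y), (s, 27, c, 28, u), (s, 27, c, 28, y), (s, 27, c, 4, u), (s, 27, c, 4, y), (s, 37, s, 12, u), (s, 37, s, 12, y), (s, 37, s, 14, u), (s, 37, s, 14, y), (s, 37, s, 28, u), (s, 37, s, 28, y), (s, 37, s, 4, u), (s, 37, s, 4, y)}.
Filtering on D > A leaves {(n, 16, b, 6, n), (n, 27, z, 26, n), (n, 27, z, 6, n), (n, 33, u, 26, n), (n, 33, u, 6, n), (s, 27, c, 12, u), (s, 27, c, 12, y), (s, 27, c, 14, u), (s, 27, c, 14, y), (s, 27, c, 4, u), (s, 27, c, 4, y), (s, 37, s, 12, u), (s, 37, s, 12, y), (s, 37, s, 14, u), (s, 37, s, 14, y), (s, 37, s, 28, u), (s, 37, s, 28, y), (s, 37, s, 4, u), (s, 37, s, 4, y)}.
π[B, E]: project onto (B, E) (12 duplicate(s) eliminated) → {(b, n), (c, u), (c, y), (s, u), (s, y), (u, n), (z, n)}

{(b, n), (c, u), (c, y), (s, u), (s, y), (u, n), (z, n)}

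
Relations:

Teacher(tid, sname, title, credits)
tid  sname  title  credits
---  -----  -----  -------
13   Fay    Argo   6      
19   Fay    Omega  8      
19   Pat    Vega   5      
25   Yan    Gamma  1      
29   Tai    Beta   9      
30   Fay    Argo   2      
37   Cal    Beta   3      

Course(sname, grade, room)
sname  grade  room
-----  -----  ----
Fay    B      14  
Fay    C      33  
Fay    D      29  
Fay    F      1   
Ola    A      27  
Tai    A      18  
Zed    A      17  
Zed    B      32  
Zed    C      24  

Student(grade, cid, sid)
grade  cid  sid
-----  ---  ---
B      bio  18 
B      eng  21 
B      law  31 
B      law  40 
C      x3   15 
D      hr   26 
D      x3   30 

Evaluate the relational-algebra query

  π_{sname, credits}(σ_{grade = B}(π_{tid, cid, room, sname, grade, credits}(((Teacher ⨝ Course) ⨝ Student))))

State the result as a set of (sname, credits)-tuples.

{(Fay, 2), (Fay, 6), (Fay, 8)}

Natural join on sname: {(13, Fay, Argo, 6, B, 14), (13, Fay, Argo, 6, C, 33), (13, Fay, Argo, 6, D, 29), (13, Fay, Argo, 6, F, 1), (19, Fay, Omega, 8, B, 14), (19, Fay, Omega, 8, C, 33), (19, Fay, Omega, 8, D, 29), (19, Fay, Omega, 8, F, 1), (29, Tai, Beta, 9, A, 18), (30, Fay, Argo, 2, B, 14), (30, Fay, Argo, 2, C, 33), (30, Fay, Argo, 2, D, 29), (30, Fay, Argo, 2, F, 1)}
Natural join on grade: {(13, Fay, Argo, 6, B, 14, bio, 18), (13, Fay, Argo, 6, B, 14, eng, 21), (13, Fay, Argo, 6, B, 14, law, 31), (13, Fay, Argo, 6, B, 14, law, 40), (13, Fay, Argo, 6, C, 33, x3, 15), (13, Fay, Argo, 6, D, 29, hr, 26), (13, Fay, Argo, 6, D, 29, x3, 30), (19, Fay, Omega, 8, B, 14, bio, 18), (19, Fay, Omega, 8, B, 14, eng, 21), (19, Fay, Omega, 8, B, 14, law, 31), (19, Fay, Omega, 8, B, 14, law, 40), (19, Fay, Omega, 8, C, 33, x3, 15), (19, Fay, Omega, 8, D, 29, hr, 26), (19, Fay, Omega, 8, D, 29, x3, 30), (30, Fay, Argo, 2, B, 14, bio, 18), (30, Fay, Argo, 2, B, 14, eng, 21), (30, Fay, Argo, 2, B, 14, law, 31), (30, Fay, Argo, 2, B, 14, law, 40), (30, Fay, Argo, 2, C, 33, x3, 15), (30, Fay, Argo, 2, D, 29, hr, 26), (30, Fay, Argo, 2, D, 29, x3, 30)}
π_{tid, cid, room, sname, grade, credits} gives {(13, bio, 14, Fay, B, 6), (13, eng, 14, Fay, B, 6), (13, hr, 29, Fay, D, 6), (13, law, 14, Fay, B, 6), (13, x3, 29, Fay, D, 6), (13, x3, 33, Fay, C, 6), (19, bio, 14, Fay, B, 8), (19, eng, 14, Fay, B, 8), (19, hr, 29, Fay, D, 8), (19, law, 14, Fay, B, 8), (19, x3, 29, Fay, D, 8), (19, x3, 33, Fay, C, 8), (30, bio, 14, Fay, B, 2), (30, eng, 14, Fay, B, 2), (30, hr, 29, Fay, D, 2), (30, law, 14, Fay, B, 2), (30, x3, 29, Fay, D, 2), (30, x3, 33, Fay, C, 2)} (3 duplicate(s) eliminated).
σ[grade = B]: keep tuples satisfying grade = B → {(13, bio, 14, Fay, B, 6), (13, eng, 14, Fay, B, 6), (13, law, 14, Fay, B, 6), (19, bio, 14, Fay, B, 8), (19, eng, 14, Fay, B, 8), (19, law, 14, Fay, B, 8), (30, bio, 14, Fay, B, 2), (30, eng, 14, Fay, B, 2), (30, law, 14, Fay, B, 2)}
π_{sname, credits} gives {(Fay, 2), (Fay, 6), (Fay, 8)} (6 duplicate(s) eliminated).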